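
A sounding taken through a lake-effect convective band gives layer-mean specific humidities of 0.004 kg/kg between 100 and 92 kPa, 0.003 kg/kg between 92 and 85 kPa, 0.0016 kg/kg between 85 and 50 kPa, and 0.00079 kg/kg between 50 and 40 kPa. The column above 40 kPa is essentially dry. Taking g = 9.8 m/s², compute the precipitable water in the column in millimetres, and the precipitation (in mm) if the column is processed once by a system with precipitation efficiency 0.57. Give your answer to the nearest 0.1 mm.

PW ≈ 11.9 mm; precipitation ≈ 6.8 mm

Precipitable water is the column-integrated vapour mass per unit area: PW = (1/g) Σ q̄ Δp, with q in kg/kg and Δp in Pa (1 kg/m² of water = 1 mm).
Layer 100–92 kPa: Δp = 80 hPa = 8000 Pa, q̄ = 0.004 kg/kg → 0.004 × 8000 / 9.8 = 3.27 mm
Layer 92–85 kPa: Δp = 70 hPa = 7000 Pa, q̄ = 0.003 kg/kg → 0.003 × 7000 / 9.8 = 2.14 mm
Layer 85–50 kPa: Δp = 350 hPa = 35000 Pa, q̄ = 0.0016 kg/kg → 0.0016 × 35000 / 9.8 = 5.71 mm
Layer 50–40 kPa: Δp = 100 hPa = 10000 Pa, q̄ = 0.00079 kg/kg → 0.00079 × 10000 / 9.8 = 0.81 mm
PW = 3.27 + 2.14 + 5.71 + 0.81 = 11.93 ≈ 11.9 mm.
Precipitation = ε × PW = 0.57 × 11.9 = 6.8 mm.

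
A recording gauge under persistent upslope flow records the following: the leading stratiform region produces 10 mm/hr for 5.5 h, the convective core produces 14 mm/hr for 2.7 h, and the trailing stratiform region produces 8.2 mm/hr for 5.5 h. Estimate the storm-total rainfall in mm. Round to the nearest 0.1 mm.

total ≈ 137.9 mm

Total = Σ Rᵢ Δtᵢ = 10 × 5.5 + 14 × 2.7 + 8.2 × 5.5
      = 55 + 37.8 + 45.1 = 137.9 mm.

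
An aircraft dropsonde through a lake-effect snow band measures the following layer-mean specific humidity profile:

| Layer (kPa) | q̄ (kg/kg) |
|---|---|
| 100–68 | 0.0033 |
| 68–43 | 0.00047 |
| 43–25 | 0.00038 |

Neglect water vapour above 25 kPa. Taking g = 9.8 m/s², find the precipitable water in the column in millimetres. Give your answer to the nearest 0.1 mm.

Precipitable water is the column-integrated vapour mass per unit area: PW = (1/g) Σ q̄ Δp, with q in kg/kg and Δp in Pa (1 kg/m² of water = 1 mm).
Layer 100–68 kPa: Δp = 320 hPa = 32000 Pa, q̄ = 0.0033 kg/kg → 0.0033 × 32000 / 9.8 = 10.78 mm
Layer 68–43 kPa: Δp = 250 hPa = 25000 Pa, q̄ = 0.00047 kg/kg → 0.00047 × 25000 / 9.8 = 1.20 mm
Layer 43–25 kPa: Δp = 180 hPa = 18000 Pa, q̄ = 0.00038 kg/kg → 0.00038 × 18000 / 9.8 = 0.70 mm
PW = 10.78 + 1.20 + 0.70 = 12.68 ≈ 12.7 mm.

PW ≈ 12.7 mm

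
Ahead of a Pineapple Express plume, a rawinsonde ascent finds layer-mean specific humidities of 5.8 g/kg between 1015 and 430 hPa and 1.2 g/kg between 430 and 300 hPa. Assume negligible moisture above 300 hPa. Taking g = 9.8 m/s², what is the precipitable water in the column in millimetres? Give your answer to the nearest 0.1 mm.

Precipitable water is the column-integrated vapour mass per unit area: PW = (1/g) Σ q̄ Δp, with q in kg/kg and Δp in Pa (1 kg/m² of water = 1 mm).
Layer 1015–430 hPa: Δp = 585 hPa = 58500 Pa, q̄ = 0.0058 kg/kg → 0.0058 × 58500 / 9.8 = 34.62 mm
Layer 430–300 hPa: Δp = 130 hPa = 13000 Pa, q̄ = 0.0012 kg/kg → 0.0012 × 13000 / 9.8 = 1.59 mm
PW = 34.62 + 1.59 = 36.21 ≈ 36.2 mm.

PW ≈ 36.2 mm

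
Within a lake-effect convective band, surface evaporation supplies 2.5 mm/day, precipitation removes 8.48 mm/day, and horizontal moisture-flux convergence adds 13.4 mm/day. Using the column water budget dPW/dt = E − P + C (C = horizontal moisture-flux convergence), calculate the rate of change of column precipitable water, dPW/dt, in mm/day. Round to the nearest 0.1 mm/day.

dPW/dt ≈ 7.4 mm/day

dPW/dt = E − P + C = 2.5 − 8.48 + (13.4) = 7.4 mm/day.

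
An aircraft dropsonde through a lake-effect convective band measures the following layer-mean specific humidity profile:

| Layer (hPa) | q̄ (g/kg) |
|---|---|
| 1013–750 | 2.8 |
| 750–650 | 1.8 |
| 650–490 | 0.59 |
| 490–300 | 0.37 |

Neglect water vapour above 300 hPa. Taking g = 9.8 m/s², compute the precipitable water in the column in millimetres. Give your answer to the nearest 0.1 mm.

Precipitable water is the column-integrated vapour mass per unit area: PW = (1/g) Σ q̄ Δp, with q in kg/kg and Δp in Pa (1 kg/m² of water = 1 mm).
Layer 1013–750 hPa: Δp = 263 hPa = 26300 Pa, q̄ = 0.0028 kg/kg → 0.0028 × 26300 / 9.8 = 7.51 mm
Layer 750–650 hPa: Δp = 100 hPa = 10000 Pa, q̄ = 0.0018 kg/kg → 0.0018 × 10000 / 9.8 = 1.84 mm
Layer 650–490 hPa: Δp = 160 hPa = 16000 Pa, q̄ = 0.00059 kg/kg → 0.00059 × 16000 / 9.8 = 0.96 mm
Layer 490–300 hPa: Δp = 190 hPa = 19000 Pa, q̄ = 0.00037 kg/kg → 0.00037 × 19000 / 9.8 = 0.72 mm
PW = 7.51 + 1.84 + 0.96 + 0.72 = 11.03 ≈ 11.0 mm.

PW ≈ 11.0 mm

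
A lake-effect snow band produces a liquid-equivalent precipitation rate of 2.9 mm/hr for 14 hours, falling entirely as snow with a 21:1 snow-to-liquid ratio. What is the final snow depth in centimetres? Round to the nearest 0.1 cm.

snow depth ≈ 85.3 cm

Liquid-equivalent depth = 2.9 × 14 = 40.6 mm.
Snow depth = 40.6 mm × 21 = 852.6 mm = 85.3 cm.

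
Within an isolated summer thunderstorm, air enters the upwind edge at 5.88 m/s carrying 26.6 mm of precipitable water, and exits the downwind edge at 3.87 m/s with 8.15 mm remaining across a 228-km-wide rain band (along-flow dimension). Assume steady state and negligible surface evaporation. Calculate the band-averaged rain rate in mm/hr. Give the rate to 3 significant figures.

R ≈ 1.97 mm/hr

Column moisture flux per unit crosswind length is F = V × PW.
Inflow: F_in = 5.88 × 26.6 = 156.408 mm·m/s
Outflow: F_out = 3.87 × 8.15 = 31.5405 mm·m/s
Steady-state rate R = (F_in − F_out)/L = (156.408 − 31.5405) / 228000 m = 5.477e-04 mm/s.
R = 5.477e-04 × 3600 = 1.97 mm/hr.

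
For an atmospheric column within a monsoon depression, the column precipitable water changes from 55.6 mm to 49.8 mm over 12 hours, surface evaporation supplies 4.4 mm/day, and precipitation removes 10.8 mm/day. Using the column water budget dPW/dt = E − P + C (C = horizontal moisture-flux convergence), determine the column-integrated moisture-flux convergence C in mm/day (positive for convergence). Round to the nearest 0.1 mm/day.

C ≈ -5.2 mm/day

dPW/dt = (49.8 − 55.6) mm / (12/24 day) = -11.600 mm/day.
C = dPW/dt − E + P = (-11.600) − 4.4 + 10.8 = -5.2 mm/day.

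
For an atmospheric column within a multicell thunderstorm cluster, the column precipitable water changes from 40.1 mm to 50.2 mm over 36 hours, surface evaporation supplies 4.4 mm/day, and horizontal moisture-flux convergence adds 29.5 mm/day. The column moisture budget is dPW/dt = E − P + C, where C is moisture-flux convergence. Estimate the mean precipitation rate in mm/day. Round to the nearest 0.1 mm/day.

dPW/dt = (50.2 − 40.1) mm / (36/24 day) = +6.733 mm/day.
P = E + C − dPW/dt = 4.4 + (29.5) − (+6.733) = 27.2 mm/day.

P ≈ 27.2 mm/day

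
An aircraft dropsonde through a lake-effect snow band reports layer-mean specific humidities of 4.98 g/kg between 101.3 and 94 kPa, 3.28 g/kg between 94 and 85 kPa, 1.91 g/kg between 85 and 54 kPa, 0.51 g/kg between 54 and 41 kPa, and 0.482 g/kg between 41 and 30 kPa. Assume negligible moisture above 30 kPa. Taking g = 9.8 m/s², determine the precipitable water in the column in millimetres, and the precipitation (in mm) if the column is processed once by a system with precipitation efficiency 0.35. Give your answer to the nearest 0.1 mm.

PW ≈ 14.0 mm; precipitation ≈ 4.9 mm

Precipitable water is the column-integrated vapour mass per unit area: PW = (1/g) Σ q̄ Δp, with q in kg/kg and Δp in Pa (1 kg/m² of water = 1 mm).
Layer 101.3–94 kPa: Δp = 73 hPa = 7300 Pa, q̄ = 0.00498 kg/kg → 0.00498 × 7300 / 9.8 = 3.71 mm
Layer 94–85 kPa: Δp = 90 hPa = 9000 Pa, q̄ = 0.00328 kg/kg → 0.00328 × 9000 / 9.8 = 3.01 mm
Layer 85–54 kPa: Δp = 310 hPa = 31000 Pa, q̄ = 0.00191 kg/kg → 0.00191 × 31000 / 9.8 = 6.04 mm
Layer 54–41 kPa: Δp = 130 hPa = 13000 Pa, q̄ = 0.00051 kg/kg → 0.00051 × 13000 / 9.8 = 0.68 mm
Layer 41–30 kPa: Δp = 110 hPa = 11000 Pa, q̄ = 0.000482 kg/kg → 0.000482 × 11000 / 9.8 = 0.54 mm
PW = 3.71 + 3.01 + 6.04 + 0.68 + 0.54 = 13.98 ≈ 14.0 mm.
Precipitation = ε × PW = 0.35 × 14.0 = 4.9 mm.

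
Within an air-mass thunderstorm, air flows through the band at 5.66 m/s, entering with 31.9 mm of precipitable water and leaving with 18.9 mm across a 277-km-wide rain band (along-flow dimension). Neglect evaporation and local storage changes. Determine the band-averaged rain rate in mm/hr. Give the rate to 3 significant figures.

Column moisture flux per unit crosswind length is F = V × PW.
Inflow: F_in = 5.66 × 31.9 = 180.554 mm·m/s
Outflow: F_out = 5.66 × 18.9 = 106.974 mm·m/s
Steady-state rate R = (F_in − F_out)/L = (180.554 − 106.974) / 277000 m = 2.656e-04 mm/s.
R = 2.656e-04 × 3600 = 0.956 mm/hr.

R ≈ 0.956 mm/hr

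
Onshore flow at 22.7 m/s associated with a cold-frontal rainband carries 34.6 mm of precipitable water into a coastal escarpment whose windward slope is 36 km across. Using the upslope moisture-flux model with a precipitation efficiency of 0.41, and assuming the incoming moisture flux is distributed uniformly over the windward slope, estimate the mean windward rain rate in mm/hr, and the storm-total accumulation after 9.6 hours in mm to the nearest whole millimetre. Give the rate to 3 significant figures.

Incoming column moisture flux per unit ridge length: F = V × PW = 22.7 × 34.6 = 785.42 mm·m/s.
Spread over the 36 km slope with efficiency ε = 0.41: R = ε·F/W = 0.41 × 785.42 / 36000 m = 8.945e-03 mm/s.
R = 8.945e-03 × 3600 = 32.2 mm/hr.
Over 9.6 h: total = 32.2 × 9.6 = 309.12 ≈ 309 mm.

R ≈ 32.2 mm/hr; total ≈ 309 mm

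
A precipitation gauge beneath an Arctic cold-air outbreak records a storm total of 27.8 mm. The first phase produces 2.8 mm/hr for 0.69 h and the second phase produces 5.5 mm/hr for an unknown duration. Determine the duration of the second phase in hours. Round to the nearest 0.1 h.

duration ≈ 4.7 h

Known phases: 2.8 × 0.69 = 1.932 mm.
Remaining depth = 27.8 − 1.932 = 25.868 mm.
Duration = 25.868 / 5.5 = 4.7 h.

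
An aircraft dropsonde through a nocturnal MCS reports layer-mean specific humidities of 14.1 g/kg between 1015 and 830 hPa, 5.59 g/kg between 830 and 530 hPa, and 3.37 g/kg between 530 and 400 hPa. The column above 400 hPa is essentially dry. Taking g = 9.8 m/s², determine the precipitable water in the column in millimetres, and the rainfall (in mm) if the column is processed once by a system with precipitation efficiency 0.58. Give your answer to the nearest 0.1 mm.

Precipitable water is the column-integrated vapour mass per unit area: PW = (1/g) Σ q̄ Δp, with q in kg/kg and Δp in Pa (1 kg/m² of water = 1 mm).
Layer 1015–830 hPa: Δp = 185 hPa = 18500 Pa, q̄ = 0.0141 kg/kg → 0.0141 × 18500 / 9.8 = 26.62 mm
Layer 830–530 hPa: Δp = 300 hPa = 30000 Pa, q̄ = 0.00559 kg/kg → 0.00559 × 30000 / 9.8 = 17.11 mm
Layer 530–400 hPa: Δp = 130 hPa = 13000 Pa, q̄ = 0.00337 kg/kg → 0.00337 × 13000 / 9.8 = 4.47 mm
PW = 26.62 + 17.11 + 4.47 = 48.20 ≈ 48.2 mm.
Rainfall = ε × PW = 0.58 × 48.2 = 28.0 mm.

PW ≈ 48.2 mm; rainfall ≈ 28.0 mm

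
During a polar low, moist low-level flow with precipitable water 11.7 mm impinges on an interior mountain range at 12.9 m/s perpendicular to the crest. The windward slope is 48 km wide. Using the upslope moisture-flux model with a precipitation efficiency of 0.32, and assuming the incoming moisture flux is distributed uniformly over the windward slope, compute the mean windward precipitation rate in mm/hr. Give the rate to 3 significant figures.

Incoming column moisture flux per unit ridge length: F = V × PW = 12.9 × 11.7 = 150.93 mm·m/s.
Spread over the 48 km slope with efficiency ε = 0.32: R = ε·F/W = 0.32 × 150.93 / 48000 m = 1.006e-03 mm/s.
R = 1.006e-03 × 3600 = 3.62 mm/hr.

R ≈ 3.62 mm/hr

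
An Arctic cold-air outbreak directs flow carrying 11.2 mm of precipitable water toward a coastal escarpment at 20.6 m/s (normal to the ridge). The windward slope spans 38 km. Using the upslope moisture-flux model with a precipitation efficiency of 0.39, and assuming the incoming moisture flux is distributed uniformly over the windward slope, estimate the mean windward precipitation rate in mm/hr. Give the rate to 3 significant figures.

Incoming column moisture flux per unit ridge length: F = V × PW = 20.6 × 11.2 = 230.72 mm·m/s.
Spread over the 38 km slope with efficiency ε = 0.39: R = ε·F/W = 0.39 × 230.72 / 38000 m = 2.368e-03 mm/s.
R = 2.368e-03 × 3600 = 8.52 mm/hr.

R ≈ 8.52 mm/hr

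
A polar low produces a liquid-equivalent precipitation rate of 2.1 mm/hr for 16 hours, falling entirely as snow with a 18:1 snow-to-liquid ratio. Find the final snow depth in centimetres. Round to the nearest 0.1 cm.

Liquid-equivalent depth = 2.1 × 16 = 33.6 mm.
Snow depth = 33.6 mm × 18 = 604.8 mm = 60.5 cm.

snow depth ≈ 60.5 cm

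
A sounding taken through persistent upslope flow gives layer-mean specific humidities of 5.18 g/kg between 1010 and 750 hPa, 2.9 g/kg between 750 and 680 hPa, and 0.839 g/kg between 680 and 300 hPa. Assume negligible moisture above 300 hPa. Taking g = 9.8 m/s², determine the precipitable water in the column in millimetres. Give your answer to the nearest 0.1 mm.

Precipitable water is the column-integrated vapour mass per unit area: PW = (1/g) Σ q̄ Δp, with q in kg/kg and Δp in Pa (1 kg/m² of water = 1 mm).
Layer 1010–750 hPa: Δp = 260 hPa = 26000 Pa, q̄ = 0.00518 kg/kg → 0.00518 × 26000 / 9.8 = 13.74 mm
Layer 750–680 hPa: Δp = 70 hPa = 7000 Pa, q̄ = 0.0029 kg/kg → 0.0029 × 7000 / 9.8 = 2.07 mm
Layer 680–300 hPa: Δp = 380 hPa = 38000 Pa, q̄ = 0.000839 kg/kg → 0.000839 × 38000 / 9.8 = 3.25 mm
PW = 13.74 + 2.07 + 3.25 = 19.06 ≈ 19.1 mm.

PW ≈ 19.1 mm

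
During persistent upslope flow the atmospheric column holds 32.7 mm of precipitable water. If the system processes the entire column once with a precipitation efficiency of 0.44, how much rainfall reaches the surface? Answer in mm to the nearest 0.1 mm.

rainfall ≈ 14.4 mm

Rainfall = ε × PW = 0.44 × 32.7 = 14.4 mm.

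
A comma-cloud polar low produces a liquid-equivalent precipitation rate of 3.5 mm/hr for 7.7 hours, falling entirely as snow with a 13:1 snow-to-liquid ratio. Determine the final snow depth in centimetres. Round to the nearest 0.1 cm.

snow depth ≈ 35.0 cm

Liquid-equivalent depth = 3.5 × 7.7 = 26.95 mm.
Snow depth = 26.95 mm × 13 = 350.35 mm = 35.0 cm.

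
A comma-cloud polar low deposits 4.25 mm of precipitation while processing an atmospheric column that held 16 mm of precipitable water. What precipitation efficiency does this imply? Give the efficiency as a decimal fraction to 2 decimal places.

ε = precipitation / PW = 4.25 / 16 = 0.27.

ε ≈ 0.27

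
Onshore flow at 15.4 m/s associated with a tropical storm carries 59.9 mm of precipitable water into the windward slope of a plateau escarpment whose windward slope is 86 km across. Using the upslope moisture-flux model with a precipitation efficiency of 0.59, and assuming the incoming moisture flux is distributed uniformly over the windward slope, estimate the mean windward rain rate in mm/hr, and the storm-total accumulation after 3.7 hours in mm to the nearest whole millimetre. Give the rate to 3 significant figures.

Incoming column moisture flux per unit ridge length: F = V × PW = 15.4 × 59.9 = 922.46 mm·m/s.
Spread over the 86 km slope with efficiency ε = 0.59: R = ε·F/W = 0.59 × 922.46 / 86000 m = 6.329e-03 mm/s.
R = 6.329e-03 × 3600 = 22.8 mm/hr.
Over 3.7 h: total = 22.8 × 3.7 = 84.36 ≈ 84 mm.

R ≈ 22.8 mm/hr; total ≈ 84 mm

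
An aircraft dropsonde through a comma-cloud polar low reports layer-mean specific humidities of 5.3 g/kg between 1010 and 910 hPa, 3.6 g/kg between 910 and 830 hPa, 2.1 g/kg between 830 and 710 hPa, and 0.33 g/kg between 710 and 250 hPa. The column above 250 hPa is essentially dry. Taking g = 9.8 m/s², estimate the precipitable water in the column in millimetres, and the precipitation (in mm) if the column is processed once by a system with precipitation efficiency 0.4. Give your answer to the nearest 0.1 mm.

PW ≈ 12.5 mm; precipitation ≈ 5.0 mm

Precipitable water is the column-integrated vapour mass per unit area: PW = (1/g) Σ q̄ Δp, with q in kg/kg and Δp in Pa (1 kg/m² of water = 1 mm).
Layer 1010–910 hPa: Δp = 100 hPa = 10000 Pa, q̄ = 0.0053 kg/kg → 0.0053 × 10000 / 9.8 = 5.41 mm
Layer 910–830 hPa: Δp = 80 hPa = 8000 Pa, q̄ = 0.0036 kg/kg → 0.0036 × 8000 / 9.8 = 2.94 mm
Layer 830–710 hPa: Δp = 120 hPa = 12000 Pa, q̄ = 0.0021 kg/kg → 0.0021 × 12000 / 9.8 = 2.57 mm
Layer 710–250 hPa: Δp = 460 hPa = 46000 Pa, q̄ = 0.00033 kg/kg → 0.00033 × 46000 / 9.8 = 1.55 mm
PW = 5.41 + 2.94 + 2.57 + 1.55 = 12.47 ≈ 12.5 mm.
Precipitation = ε × PW = 0.4 × 12.5 = 5.0 mm.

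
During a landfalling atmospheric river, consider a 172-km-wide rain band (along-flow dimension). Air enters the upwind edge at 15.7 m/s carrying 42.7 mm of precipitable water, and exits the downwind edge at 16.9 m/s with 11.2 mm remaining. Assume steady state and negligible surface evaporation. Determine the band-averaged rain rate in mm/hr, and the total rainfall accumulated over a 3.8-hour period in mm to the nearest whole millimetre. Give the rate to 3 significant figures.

R ≈ 10.1 mm/hr; total ≈ 38 mm

Column moisture flux per unit crosswind length is F = V × PW.
Inflow: F_in = 15.7 × 42.7 = 670.39 mm·m/s
Outflow: F_out = 16.9 × 11.2 = 189.28 mm·m/s
Steady-state rate R = (F_in − F_out)/L = (670.39 − 189.28) / 172000 m = 2.797e-03 mm/s.
R = 2.797e-03 × 3600 = 10.1 mm/hr.
Over 3.8 h: total = 10.1 × 3.8 = 38.38 ≈ 38 mm.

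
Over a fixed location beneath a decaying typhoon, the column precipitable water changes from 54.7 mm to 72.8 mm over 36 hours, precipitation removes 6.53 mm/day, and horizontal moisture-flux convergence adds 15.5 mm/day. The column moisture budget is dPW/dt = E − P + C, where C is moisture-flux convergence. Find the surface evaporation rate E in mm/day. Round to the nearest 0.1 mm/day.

E ≈ 3.1 mm/day

dPW/dt = (72.8 − 54.7) mm / (36/24 day) = +12.067 mm/day.
E = dPW/dt + P − C = (+12.067) + 6.53 − (15.5) = 3.1 mm/day.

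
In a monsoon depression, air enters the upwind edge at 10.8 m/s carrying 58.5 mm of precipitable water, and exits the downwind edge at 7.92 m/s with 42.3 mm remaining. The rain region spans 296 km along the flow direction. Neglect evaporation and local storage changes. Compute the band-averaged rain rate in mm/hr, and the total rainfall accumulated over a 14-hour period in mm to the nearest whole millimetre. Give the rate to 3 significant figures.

R ≈ 3.61 mm/hr; total ≈ 51 mm

Column moisture flux per unit crosswind length is F = V × PW.
Inflow: F_in = 10.8 × 58.5 = 631.8 mm·m/s
Outflow: F_out = 7.92 × 42.3 = 335.016 mm·m/s
Steady-state rate R = (F_in − F_out)/L = (631.8 − 335.016) / 296000 m = 1.003e-03 mm/s.
R = 1.003e-03 × 3600 = 3.61 mm/hr.
Over 14 h: total = 3.61 × 14 = 50.54 ≈ 51 mm.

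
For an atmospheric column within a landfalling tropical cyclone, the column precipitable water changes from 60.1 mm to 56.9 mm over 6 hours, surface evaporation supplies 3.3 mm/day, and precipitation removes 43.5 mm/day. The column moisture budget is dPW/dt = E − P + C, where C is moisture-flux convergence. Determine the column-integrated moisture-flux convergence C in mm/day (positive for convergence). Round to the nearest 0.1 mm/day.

C ≈ 27.4 mm/day

dPW/dt = (56.9 − 60.1) mm / (6/24 day) = -12.800 mm/day.
C = dPW/dt − E + P = (-12.800) − 3.3 + 43.5 = 27.4 mm/day.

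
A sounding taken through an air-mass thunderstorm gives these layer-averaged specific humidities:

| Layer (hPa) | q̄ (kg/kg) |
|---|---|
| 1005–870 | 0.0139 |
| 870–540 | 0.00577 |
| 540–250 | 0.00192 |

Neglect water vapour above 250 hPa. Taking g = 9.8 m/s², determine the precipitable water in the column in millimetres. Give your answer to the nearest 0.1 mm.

PW ≈ 44.3 mm

Precipitable water is the column-integrated vapour mass per unit area: PW = (1/g) Σ q̄ Δp, with q in kg/kg and Δp in Pa (1 kg/m² of water = 1 mm).
Layer 1005–870 hPa: Δp = 135 hPa = 13500 Pa, q̄ = 0.0139 kg/kg → 0.0139 × 13500 / 9.8 = 19.15 mm
Layer 870–540 hPa: Δp = 330 hPa = 33000 Pa, q̄ = 0.00577 kg/kg → 0.00577 × 33000 / 9.8 = 19.43 mm
Layer 540–250 hPa: Δp = 290 hPa = 29000 Pa, q̄ = 0.00192 kg/kg → 0.00192 × 29000 / 9.8 = 5.68 mm
PW = 19.15 + 19.43 + 5.68 = 44.26 ≈ 44.3 mm.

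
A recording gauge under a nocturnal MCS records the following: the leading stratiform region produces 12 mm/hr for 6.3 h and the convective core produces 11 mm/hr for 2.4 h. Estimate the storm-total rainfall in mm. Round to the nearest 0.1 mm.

Total = Σ Rᵢ Δtᵢ = 12 × 6.3 + 11 × 2.4
      = 75.6 + 26.4 = 102.0 mm.

total ≈ 102.0 mm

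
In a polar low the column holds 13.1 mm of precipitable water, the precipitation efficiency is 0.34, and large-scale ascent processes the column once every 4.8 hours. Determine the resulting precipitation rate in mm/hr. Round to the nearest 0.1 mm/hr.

R ≈ 0.9 mm/hr

Each overturning extracts ε × PW = 0.34 × 13.1 = 4.454 mm.
Rate = ε·PW / τ = 4.454 / 4.8 h = 0.9 mm/hr.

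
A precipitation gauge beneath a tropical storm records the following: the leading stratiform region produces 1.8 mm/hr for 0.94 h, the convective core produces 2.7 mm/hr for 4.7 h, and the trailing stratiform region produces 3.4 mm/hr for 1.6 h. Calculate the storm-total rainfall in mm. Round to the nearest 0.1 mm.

total ≈ 19.8 mm

Total = Σ Rᵢ Δtᵢ = 1.8 × 0.94 + 2.7 × 4.7 + 3.4 × 1.6
      = 1.692 + 12.69 + 5.44 = 19.8 mm.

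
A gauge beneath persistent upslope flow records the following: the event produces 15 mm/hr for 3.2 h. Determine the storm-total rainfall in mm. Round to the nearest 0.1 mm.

Total = Σ Rᵢ Δtᵢ = 15 × 3.2
      = 48 = 48.0 mm.

total ≈ 48.0 mm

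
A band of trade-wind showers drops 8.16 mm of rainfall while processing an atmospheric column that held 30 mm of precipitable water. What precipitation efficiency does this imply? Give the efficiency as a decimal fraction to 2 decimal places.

ε = rainfall / PW = 8.16 / 30 = 0.27.

ε ≈ 0.27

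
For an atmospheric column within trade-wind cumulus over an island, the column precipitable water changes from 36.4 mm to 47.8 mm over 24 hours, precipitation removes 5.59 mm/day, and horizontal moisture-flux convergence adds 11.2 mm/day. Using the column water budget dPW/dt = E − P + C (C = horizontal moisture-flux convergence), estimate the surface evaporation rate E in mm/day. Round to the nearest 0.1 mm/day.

E ≈ 5.8 mm/day

dPW/dt = (47.8 − 36.4) mm / (24/24 day) = +11.400 mm/day.
E = dPW/dt + P − C = (+11.400) + 5.59 − (11.2) = 5.8 mm/day.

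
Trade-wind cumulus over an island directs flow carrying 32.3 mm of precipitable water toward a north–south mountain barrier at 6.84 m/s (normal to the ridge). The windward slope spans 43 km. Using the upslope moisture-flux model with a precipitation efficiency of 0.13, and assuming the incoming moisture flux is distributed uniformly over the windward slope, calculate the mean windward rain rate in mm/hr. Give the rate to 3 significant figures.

R ≈ 2.40 mm/hr

Incoming column moisture flux per unit ridge length: F = V × PW = 6.84 × 32.3 = 220.932 mm·m/s.
Spread over the 43 km slope with efficiency ε = 0.13: R = ε·F/W = 0.13 × 220.932 / 43000 m = 6.679e-04 mm/s.
R = 6.679e-04 × 3600 = 2.40 mm/hr.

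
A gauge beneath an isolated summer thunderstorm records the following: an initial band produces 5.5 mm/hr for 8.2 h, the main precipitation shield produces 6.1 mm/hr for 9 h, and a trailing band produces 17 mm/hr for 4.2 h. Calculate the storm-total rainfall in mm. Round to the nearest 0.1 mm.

Total = Σ Rᵢ Δtᵢ = 5.5 × 8.2 + 6.1 × 9 + 17 × 4.2
      = 45.1 + 54.9 + 71.4 = 171.4 mm.

total ≈ 171.4 mm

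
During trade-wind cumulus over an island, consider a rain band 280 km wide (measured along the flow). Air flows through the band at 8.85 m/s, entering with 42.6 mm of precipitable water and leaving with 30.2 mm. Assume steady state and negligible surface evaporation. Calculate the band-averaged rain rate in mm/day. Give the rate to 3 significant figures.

Column moisture flux per unit crosswind length is F = V × PW.
Inflow: F_in = 8.85 × 42.6 = 377.01 mm·m/s
Outflow: F_out = 8.85 × 30.2 = 267.27 mm·m/s
Steady-state rate R = (F_in − F_out)/L = (377.01 − 267.27) / 280000 m = 3.919e-04 mm/s.
R = 3.919e-04 × 3600 × 24 = 33.9 mm/day.

R ≈ 33.9 mm/day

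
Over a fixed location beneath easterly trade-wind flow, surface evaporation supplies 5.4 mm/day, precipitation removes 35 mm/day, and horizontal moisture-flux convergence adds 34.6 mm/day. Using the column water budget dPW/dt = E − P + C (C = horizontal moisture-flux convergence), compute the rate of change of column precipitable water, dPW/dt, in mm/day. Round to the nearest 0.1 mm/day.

dPW/dt ≈ 5.0 mm/day

dPW/dt = E − P + C = 5.4 − 35 + (34.6) = 5.0 mm/day.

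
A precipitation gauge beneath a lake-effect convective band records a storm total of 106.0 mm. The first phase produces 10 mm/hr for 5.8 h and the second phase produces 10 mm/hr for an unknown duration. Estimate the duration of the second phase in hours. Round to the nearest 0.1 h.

Known phases: 10 × 5.8 = 58 mm.
Remaining depth = 106.0 − 58 = 48 mm.
Duration = 48 / 10 = 4.8 h.

duration ≈ 4.8 h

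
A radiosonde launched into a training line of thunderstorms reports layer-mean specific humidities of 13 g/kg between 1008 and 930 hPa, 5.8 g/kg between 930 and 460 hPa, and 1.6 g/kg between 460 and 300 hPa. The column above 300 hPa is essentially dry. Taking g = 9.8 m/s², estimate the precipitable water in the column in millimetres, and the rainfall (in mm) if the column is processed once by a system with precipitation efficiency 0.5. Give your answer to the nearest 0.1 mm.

PW ≈ 40.8 mm; rainfall ≈ 20.4 mm

Precipitable water is the column-integrated vapour mass per unit area: PW = (1/g) Σ q̄ Δp, with q in kg/kg and Δp in Pa (1 kg/m² of water = 1 mm).
Layer 1008–930 hPa: Δp = 78 hPa = 7800 Pa, q̄ = 0.013 kg/kg → 0.013 × 7800 / 9.8 = 10.35 mm
Layer 930–460 hPa: Δp = 470 hPa = 47000 Pa, q̄ = 0.0058 kg/kg → 0.0058 × 47000 / 9.8 = 27.82 mm
Layer 460–300 hPa: Δp = 160 hPa = 16000 Pa, q̄ = 0.0016 kg/kg → 0.0016 × 16000 / 9.8 = 2.61 mm
PW = 10.35 + 27.82 + 2.61 = 40.78 ≈ 40.8 mm.
Rainfall = ε × PW = 0.5 × 40.8 = 20.4 mm.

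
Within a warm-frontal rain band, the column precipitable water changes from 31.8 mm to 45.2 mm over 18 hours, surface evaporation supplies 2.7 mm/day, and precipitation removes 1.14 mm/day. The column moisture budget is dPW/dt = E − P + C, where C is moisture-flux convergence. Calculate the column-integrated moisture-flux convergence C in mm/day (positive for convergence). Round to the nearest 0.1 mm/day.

dPW/dt = (45.2 − 31.8) mm / (18/24 day) = +17.867 mm/day.
C = dPW/dt − E + P = (+17.867) − 2.7 + 1.14 = 16.3 mm/day.

C ≈ 16.3 mm/day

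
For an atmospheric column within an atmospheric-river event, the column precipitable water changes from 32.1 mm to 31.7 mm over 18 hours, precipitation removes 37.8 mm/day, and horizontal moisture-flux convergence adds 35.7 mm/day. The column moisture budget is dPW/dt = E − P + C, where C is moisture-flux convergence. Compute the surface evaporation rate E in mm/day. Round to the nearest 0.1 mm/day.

E ≈ 1.6 mm/day

dPW/dt = (31.7 − 32.1) mm / (18/24 day) = -0.533 mm/day.
E = dPW/dt + P − C = (-0.533) + 37.8 − (35.7) = 1.6 mm/day.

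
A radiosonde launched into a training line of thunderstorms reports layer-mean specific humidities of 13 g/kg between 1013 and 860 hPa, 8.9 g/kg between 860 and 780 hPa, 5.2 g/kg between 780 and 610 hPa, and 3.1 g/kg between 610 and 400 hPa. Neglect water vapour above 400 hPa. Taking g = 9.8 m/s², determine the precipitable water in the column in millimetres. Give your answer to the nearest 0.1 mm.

PW ≈ 43.2 mm

Precipitable water is the column-integrated vapour mass per unit area: PW = (1/g) Σ q̄ Δp, with q in kg/kg and Δp in Pa (1 kg/m² of water = 1 mm).
Layer 1013–860 hPa: Δp = 153 hPa = 15300 Pa, q̄ = 0.013 kg/kg → 0.013 × 15300 / 9.8 = 20.30 mm
Layer 860–780 hPa: Δp = 80 hPa = 8000 Pa, q̄ = 0.0089 kg/kg → 0.0089 × 8000 / 9.8 = 7.27 mm
Layer 780–610 hPa: Δp = 170 hPa = 17000 Pa, q̄ = 0.0052 kg/kg → 0.0052 × 17000 / 9.8 = 9.02 mm
Layer 610–400 hPa: Δp = 210 hPa = 21000 Pa, q̄ = 0.0031 kg/kg → 0.0031 × 21000 / 9.8 = 6.64 mm
PW = 20.30 + 7.27 + 9.02 + 6.64 = 43.23 ≈ 43.2 mm.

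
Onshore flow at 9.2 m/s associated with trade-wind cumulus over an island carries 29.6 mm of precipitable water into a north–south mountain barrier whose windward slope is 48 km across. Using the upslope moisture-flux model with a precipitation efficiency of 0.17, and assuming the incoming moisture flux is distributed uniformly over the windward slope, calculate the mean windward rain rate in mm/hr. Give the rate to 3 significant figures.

Incoming column moisture flux per unit ridge length: F = V × PW = 9.2 × 29.6 = 272.32 mm·m/s.
Spread over the 48 km slope with efficiency ε = 0.17: R = ε·F/W = 0.17 × 272.32 / 48000 m = 9.645e-04 mm/s.
R = 9.645e-04 × 3600 = 3.47 mm/hr.

R ≈ 3.47 mm/hr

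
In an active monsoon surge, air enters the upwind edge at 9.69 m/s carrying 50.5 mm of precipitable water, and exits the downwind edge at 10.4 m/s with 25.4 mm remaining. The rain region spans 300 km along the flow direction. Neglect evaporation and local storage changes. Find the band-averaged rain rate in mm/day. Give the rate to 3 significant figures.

R ≈ 64.9 mm/day

Column moisture flux per unit crosswind length is F = V × PW.
Inflow: F_in = 9.69 × 50.5 = 489.345 mm·m/s
Outflow: F_out = 10.4 × 25.4 = 264.16 mm·m/s
Steady-state rate R = (F_in − F_out)/L = (489.345 − 264.16) / 300000 m = 7.506e-04 mm/s.
R = 7.506e-04 × 3600 × 24 = 64.9 mm/day.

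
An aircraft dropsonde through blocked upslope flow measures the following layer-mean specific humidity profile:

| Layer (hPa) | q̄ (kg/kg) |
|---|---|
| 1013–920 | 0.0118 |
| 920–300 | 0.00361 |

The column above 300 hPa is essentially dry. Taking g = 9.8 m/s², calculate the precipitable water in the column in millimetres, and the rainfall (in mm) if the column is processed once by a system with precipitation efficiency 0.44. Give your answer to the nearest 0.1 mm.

Precipitable water is the column-integrated vapour mass per unit area: PW = (1/g) Σ q̄ Δp, with q in kg/kg and Δp in Pa (1 kg/m² of water = 1 mm).
Layer 1013–920 hPa: Δp = 93 hPa = 9300 Pa, q̄ = 0.0118 kg/kg → 0.0118 × 9300 / 9.8 = 11.20 mm
Layer 920–300 hPa: Δp = 620 hPa = 62000 Pa, q̄ = 0.00361 kg/kg → 0.00361 × 62000 / 9.8 = 22.84 mm
PW = 11.20 + 22.84 = 34.04 ≈ 34.0 mm.
Rainfall = ε × PW = 0.44 × 34.0 = 15.0 mm.

PW ≈ 34.0 mm; rainfall ≈ 15.0 mm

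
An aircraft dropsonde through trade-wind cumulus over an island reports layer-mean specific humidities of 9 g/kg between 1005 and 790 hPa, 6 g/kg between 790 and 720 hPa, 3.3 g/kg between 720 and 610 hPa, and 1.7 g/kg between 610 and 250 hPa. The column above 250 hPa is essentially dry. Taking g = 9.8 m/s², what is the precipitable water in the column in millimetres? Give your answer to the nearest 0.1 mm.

PW ≈ 34.0 mm

Precipitable water is the column-integrated vapour mass per unit area: PW = (1/g) Σ q̄ Δp, with q in kg/kg and Δp in Pa (1 kg/m² of water = 1 mm).
Layer 1005–790 hPa: Δp = 215 hPa = 21500 Pa, q̄ = 0.009 kg/kg → 0.009 × 21500 / 9.8 = 19.74 mm
Layer 790–720 hPa: Δp = 70 hPa = 7000 Pa, q̄ = 0.006 kg/kg → 0.006 × 7000 / 9.8 = 4.29 mm
Layer 720–610 hPa: Δp = 110 hPa = 11000 Pa, q̄ = 0.0033 kg/kg → 0.0033 × 11000 / 9.8 = 3.70 mm
Layer 610–250 hPa: Δp = 360 hPa = 36000 Pa, q̄ = 0.0017 kg/kg → 0.0017 × 36000 / 9.8 = 6.24 mm
PW = 19.74 + 4.29 + 3.70 + 6.24 = 33.97 ≈ 34.0 mm.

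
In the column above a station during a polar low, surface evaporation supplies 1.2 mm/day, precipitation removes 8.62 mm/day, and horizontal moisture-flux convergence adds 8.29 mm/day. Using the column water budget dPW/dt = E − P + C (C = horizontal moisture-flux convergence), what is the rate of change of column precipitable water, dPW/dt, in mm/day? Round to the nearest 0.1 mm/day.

dPW/dt = E − P + C = 1.2 − 8.62 + (8.29) = 0.9 mm/day.

dPW/dt ≈ 0.9 mm/day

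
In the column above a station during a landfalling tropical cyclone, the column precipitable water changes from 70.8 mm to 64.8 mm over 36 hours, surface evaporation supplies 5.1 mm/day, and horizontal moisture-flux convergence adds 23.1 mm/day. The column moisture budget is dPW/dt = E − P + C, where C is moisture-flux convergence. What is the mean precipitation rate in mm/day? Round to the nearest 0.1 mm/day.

P ≈ 32.2 mm/day

dPW/dt = (64.8 − 70.8) mm / (36/24 day) = -4.000 mm/day.
P = E + C − dPW/dt = 5.1 + (23.1) − (-4.000) = 32.2 mm/day.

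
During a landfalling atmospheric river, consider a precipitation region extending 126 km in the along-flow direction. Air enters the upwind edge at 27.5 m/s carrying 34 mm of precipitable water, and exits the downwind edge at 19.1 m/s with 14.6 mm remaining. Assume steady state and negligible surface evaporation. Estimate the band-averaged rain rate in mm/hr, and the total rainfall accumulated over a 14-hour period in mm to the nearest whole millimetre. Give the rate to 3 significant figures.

Column moisture flux per unit crosswind length is F = V × PW.
Inflow: F_in = 27.5 × 34 = 935 mm·m/s
Outflow: F_out = 19.1 × 14.6 = 278.86 mm·m/s
Steady-state rate R = (F_in − F_out)/L = (935 − 278.86) / 126000 m = 5.207e-03 mm/s.
R = 5.207e-03 × 3600 = 18.7 mm/hr.
Over 14 h: total = 18.7 × 14 = 261.8 ≈ 262 mm.

R ≈ 18.7 mm/hr; total ≈ 262 mm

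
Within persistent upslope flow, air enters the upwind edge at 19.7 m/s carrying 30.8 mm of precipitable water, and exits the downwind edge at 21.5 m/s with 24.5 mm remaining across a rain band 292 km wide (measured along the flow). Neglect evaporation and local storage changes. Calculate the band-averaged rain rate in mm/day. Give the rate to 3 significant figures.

R ≈ 23.7 mm/day

Column moisture flux per unit crosswind length is F = V × PW.
Inflow: F_in = 19.7 × 30.8 = 606.76 mm·m/s
Outflow: F_out = 21.5 × 24.5 = 526.75 mm·m/s
Steady-state rate R = (F_in − F_out)/L = (606.76 − 526.75) / 292000 m = 2.740e-04 mm/s.
R = 2.740e-04 × 3600 × 24 = 23.7 mm/day.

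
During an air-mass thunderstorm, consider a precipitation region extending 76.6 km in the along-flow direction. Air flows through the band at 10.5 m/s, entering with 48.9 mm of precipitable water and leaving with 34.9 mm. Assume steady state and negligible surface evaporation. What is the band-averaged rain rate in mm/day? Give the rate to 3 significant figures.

R ≈ 166 mm/day

Column moisture flux per unit crosswind length is F = V × PW.
Inflow: F_in = 10.5 × 48.9 = 513.45 mm·m/s
Outflow: F_out = 10.5 × 34.9 = 366.45 mm·m/s
Steady-state rate R = (F_in − F_out)/L = (513.45 − 366.45) / 76600 m = 1.919e-03 mm/s.
R = 1.919e-03 × 3600 × 24 = 166 mm/day.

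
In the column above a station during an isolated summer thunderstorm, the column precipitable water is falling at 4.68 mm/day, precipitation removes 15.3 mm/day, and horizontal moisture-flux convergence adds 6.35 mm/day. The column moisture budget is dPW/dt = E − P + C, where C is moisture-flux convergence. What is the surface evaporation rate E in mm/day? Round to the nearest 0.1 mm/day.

E ≈ 4.3 mm/day

dPW/dt = -4.68 mm/day.
E = dPW/dt + P − C = (-4.68) + 15.3 − (6.35) = 4.3 mm/day.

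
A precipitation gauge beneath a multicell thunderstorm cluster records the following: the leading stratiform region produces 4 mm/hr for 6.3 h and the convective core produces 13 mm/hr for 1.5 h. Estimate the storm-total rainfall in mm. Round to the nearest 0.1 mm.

total ≈ 44.7 mm

Total = Σ Rᵢ Δtᵢ = 4 × 6.3 + 13 × 1.5
      = 25.2 + 19.5 = 44.7 mm.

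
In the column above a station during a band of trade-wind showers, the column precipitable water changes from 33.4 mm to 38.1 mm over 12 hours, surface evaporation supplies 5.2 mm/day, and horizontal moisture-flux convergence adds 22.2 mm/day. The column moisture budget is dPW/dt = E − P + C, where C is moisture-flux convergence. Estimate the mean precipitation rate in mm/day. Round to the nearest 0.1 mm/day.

dPW/dt = (38.1 − 33.4) mm / (12/24 day) = +9.400 mm/day.
P = E + C − dPW/dt = 5.2 + (22.2) − (+9.400) = 18.0 mm/day.

P ≈ 18.0 mm/day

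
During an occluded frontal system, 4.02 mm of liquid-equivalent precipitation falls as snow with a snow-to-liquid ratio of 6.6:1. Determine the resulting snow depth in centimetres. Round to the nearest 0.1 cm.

snow depth ≈ 2.7 cm

Snow depth = liquid × ratio = 4.02 mm × 6.6 = 26.532 mm = 2.7 cm.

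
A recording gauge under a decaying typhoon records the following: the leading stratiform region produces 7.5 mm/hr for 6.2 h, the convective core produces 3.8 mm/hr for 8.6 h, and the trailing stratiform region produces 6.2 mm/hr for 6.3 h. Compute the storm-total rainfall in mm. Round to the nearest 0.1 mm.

Total = Σ Rᵢ Δtᵢ = 7.5 × 6.2 + 3.8 × 8.6 + 6.2 × 6.3
      = 46.5 + 32.68 + 39.06 = 118.2 mm.

total ≈ 118.2 mm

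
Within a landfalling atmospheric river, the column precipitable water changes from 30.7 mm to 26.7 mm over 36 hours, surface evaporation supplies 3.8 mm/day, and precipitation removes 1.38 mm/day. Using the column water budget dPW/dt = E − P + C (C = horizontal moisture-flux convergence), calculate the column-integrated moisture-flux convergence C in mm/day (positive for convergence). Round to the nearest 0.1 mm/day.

dPW/dt = (26.7 − 30.7) mm / (36/24 day) = -2.667 mm/day.
C = dPW/dt − E + P = (-2.667) − 3.8 + 1.38 = -5.1 mm/day.

C ≈ -5.1 mm/day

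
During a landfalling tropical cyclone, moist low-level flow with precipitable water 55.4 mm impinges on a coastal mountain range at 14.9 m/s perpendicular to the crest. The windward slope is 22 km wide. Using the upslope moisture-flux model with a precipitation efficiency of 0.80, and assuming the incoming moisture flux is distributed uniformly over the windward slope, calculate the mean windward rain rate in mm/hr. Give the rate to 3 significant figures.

Incoming column moisture flux per unit ridge length: F = V × PW = 14.9 × 55.4 = 825.46 mm·m/s.
Spread over the 22 km slope with efficiency ε = 0.80: R = ε·F/W = 0.80 × 825.46 / 22000 m = 3.002e-02 mm/s.
R = 3.002e-02 × 3600 = 108 mm/hr.

R ≈ 108 mm/hr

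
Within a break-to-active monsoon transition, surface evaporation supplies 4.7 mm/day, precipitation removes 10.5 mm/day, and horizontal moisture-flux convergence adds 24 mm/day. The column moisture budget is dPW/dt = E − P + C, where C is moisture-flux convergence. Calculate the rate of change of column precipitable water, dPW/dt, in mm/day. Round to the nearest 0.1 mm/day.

dPW/dt ≈ 18.2 mm/day

dPW/dt = E − P + C = 4.7 − 10.5 + (24) = 18.2 mm/day.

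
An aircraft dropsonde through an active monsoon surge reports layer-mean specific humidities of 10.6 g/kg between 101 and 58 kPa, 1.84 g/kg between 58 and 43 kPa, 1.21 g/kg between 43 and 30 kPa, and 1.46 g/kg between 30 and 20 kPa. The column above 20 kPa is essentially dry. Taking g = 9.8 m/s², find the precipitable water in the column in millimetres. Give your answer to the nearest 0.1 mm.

PW ≈ 52.4 mm

Precipitable water is the column-integrated vapour mass per unit area: PW = (1/g) Σ q̄ Δp, with q in kg/kg and Δp in Pa (1 kg/m² of water = 1 mm).
Layer 101–58 kPa: Δp = 430 hPa = 43000 Pa, q̄ = 0.0106 kg/kg → 0.0106 × 43000 / 9.8 = 46.51 mm
Layer 58–43 kPa: Δp = 150 hPa = 15000 Pa, q̄ = 0.00184 kg/kg → 0.00184 × 15000 / 9.8 = 2.82 mm
Layer 43–30 kPa: Δp = 130 hPa = 13000 Pa, q̄ = 0.00121 kg/kg → 0.00121 × 13000 / 9.8 = 1.61 mm
Layer 30–20 kPa: Δp = 100 hPa = 10000 Pa, q̄ = 0.00146 kg/kg → 0.00146 × 10000 / 9.8 = 1.49 mm
PW = 46.51 + 2.82 + 1.61 + 1.49 = 52.43 ≈ 52.4 mm.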